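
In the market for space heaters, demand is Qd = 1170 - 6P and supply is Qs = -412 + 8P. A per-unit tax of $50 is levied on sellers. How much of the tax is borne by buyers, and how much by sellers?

Pre-tax equilibrium: P* = 113, Q* = 492.
Tax on sellers shifts supply to Qs = -412 + 8(P − 50) = -812 + 8P.
1170 - 6P = -812 + 8P gives buyer price Pb = 991/7; sellers receive Ps = 991/7 − 50 = 641/7.
New quantity: Q = 1170 − 6(991/7) = 2244/7.
Buyer burden = 991/7 − 113 = 200/7; seller burden = 113 − 641/7 = 150/7.

Buyers bear 200/7, sellers bear 150/7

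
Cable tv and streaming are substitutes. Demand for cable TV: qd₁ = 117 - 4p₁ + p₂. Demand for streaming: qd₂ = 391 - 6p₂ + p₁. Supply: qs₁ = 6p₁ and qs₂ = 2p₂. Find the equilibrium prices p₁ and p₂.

Market 1: 117 - 4p₁ + p₂ = 6p₁ → 10p₁ - p₂ = 117.
Market 2: 8p₂ - p₁ = 391.
Eliminating p₂: 8×(1) + 1×(2) gives 79p₁ = 1327, so p₁ = 1327/79.
Back-substitute into (2): p₂ = (391 + 1×1327/79) / 8 = 4027/79.

p₁ = 1327/79, p₂ = 4027/79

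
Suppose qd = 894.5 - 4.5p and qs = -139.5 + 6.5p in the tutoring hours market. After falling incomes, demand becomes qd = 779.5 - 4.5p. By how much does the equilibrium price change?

Δp = -115/11

Original equilibrium: p* = 94, q* = 471.5.
New equilibrium: 779.5 - 4.5p = -139.5 + 6.5p, so 919 = 11p and p' = 919/11; q' = 779.5 − 4.5(919/11) = 4439/11.
Change in price: 919/11 − 94 = -115/11.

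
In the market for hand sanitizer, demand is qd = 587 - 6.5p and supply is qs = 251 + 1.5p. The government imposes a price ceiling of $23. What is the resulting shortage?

Equilibrium price would be p* = 42, so the ceiling at 23 binds.
At p = 23: qd = 587 − 6.5(23) = 437.5, qs = 251 + 1.5(23) = 285.5.
Shortage = 437.5 − 285.5 = 152.

Shortage = 152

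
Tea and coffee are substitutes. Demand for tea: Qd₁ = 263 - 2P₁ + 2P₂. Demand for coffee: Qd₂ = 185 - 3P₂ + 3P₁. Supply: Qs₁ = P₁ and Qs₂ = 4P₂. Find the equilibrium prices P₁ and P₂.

P₁ = 147.4, P₂ = 89.6

Market 1: 263 - 2P₁ + 2P₂ = P₁ → 3P₁ - 2P₂ = 263.
Market 2: 7P₂ - 3P₁ = 185.
Eliminating P₂: 7×(1) + 2×(2) gives 15P₁ = 2211, so P₁ = 147.4.
Back-substitute into (2): P₂ = (185 + 3×147.4) / 7 = 89.6.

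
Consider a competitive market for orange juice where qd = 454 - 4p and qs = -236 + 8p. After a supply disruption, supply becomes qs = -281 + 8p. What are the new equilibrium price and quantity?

p' = 61.25, q' = 209

Original equilibrium: p* = 57.5, q* = 224.
New equilibrium: 454 - 4p = -281 + 8p, so 735 = 12p and p' = 61.25; q' = 454 − 4(61.25) = 209.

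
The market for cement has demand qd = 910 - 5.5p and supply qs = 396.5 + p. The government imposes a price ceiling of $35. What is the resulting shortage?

Equilibrium price would be p* = 79, so the ceiling at 35 binds.
At p = 35: qd = 910 − 5.5(35) = 717.5, qs = 396.5 + 1(35) = 431.5.
Shortage = 717.5 − 431.5 = 286.

Shortage = 286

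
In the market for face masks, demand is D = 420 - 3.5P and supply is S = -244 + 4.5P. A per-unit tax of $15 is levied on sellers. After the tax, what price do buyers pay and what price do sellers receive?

Pre-tax equilibrium: P* = 83, Q* = 129.5.
Tax on sellers shifts supply to S = -244 + 4.5(P − 15) = -311.5 + 4.5P.
420 - 3.5P = -311.5 + 4.5P gives buyer price Pb = 91.4375; sellers receive Ps = 91.4375 − 15 = 76.4375.
New quantity: Q = 420 − 3.5(91.4375) = 99.96875.

Buyers pay $91.4375, sellers receive $76.4375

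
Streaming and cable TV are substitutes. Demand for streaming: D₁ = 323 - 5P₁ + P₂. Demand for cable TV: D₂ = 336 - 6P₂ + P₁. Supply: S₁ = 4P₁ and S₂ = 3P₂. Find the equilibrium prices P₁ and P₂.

Market 1: 323 - 5P₁ + P₂ = 4P₁ → 9P₁ - P₂ = 323.
Market 2: 9P₂ - P₁ = 336.
Eliminating P₂: 9×(1) + 1×(2) gives 80P₁ = 3243, so P₁ = 40.5375.
Back-substitute into (2): P₂ = (336 + 1×40.5375) / 9 = 41.8375.

P₁ = 40.5375, P₂ = 41.8375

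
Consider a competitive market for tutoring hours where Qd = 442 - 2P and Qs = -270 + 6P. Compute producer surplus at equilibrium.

Producer surplus = 5808

Equilibrium: 442 - 2P = -270 + 6P gives P* = 89, Q* = 264.
Supply starts at P = 45 (where Qs = 0).
PS = ½(89 − 45)(264) = 5808.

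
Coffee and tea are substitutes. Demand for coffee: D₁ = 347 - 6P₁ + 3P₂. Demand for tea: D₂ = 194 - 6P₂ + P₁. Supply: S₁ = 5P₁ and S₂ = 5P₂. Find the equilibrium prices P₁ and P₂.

Market 1: 347 - 6P₁ + 3P₂ = 5P₁ → 11P₁ - 3P₂ = 347.
Market 2: 11P₂ - P₁ = 194.
Eliminating P₂: 11×(1) + 3×(2) gives 118P₁ = 4399, so P₁ = 4399/118.
Back-substitute into (2): P₂ = (194 + 1×4399/118) / 11 = 2481/118.

P₁ = 4399/118, P₂ = 2481/118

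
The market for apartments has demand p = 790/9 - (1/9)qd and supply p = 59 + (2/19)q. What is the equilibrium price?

p* = 73

Set the two price expressions equal: 790/9 - (1/9)q = 59 + (2/19)q.
259/9 = (37/171)q, so q* = 133.
p* = 790/9 − (1/9)(133) = 73.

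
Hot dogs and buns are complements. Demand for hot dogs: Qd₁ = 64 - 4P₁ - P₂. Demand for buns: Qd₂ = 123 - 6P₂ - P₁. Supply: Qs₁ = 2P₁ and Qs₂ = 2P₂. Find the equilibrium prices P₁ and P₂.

P₁ = 389/47, P₂ = 674/47

Market 1: 64 - 4P₁ - P₂ = 2P₁ → 6P₁ + P₂ = 64.
Market 2: 8P₂ + P₁ = 123.
Eliminating P₂: 8×(1) − 1×(2) gives 47P₁ = 389, so P₁ = 389/47.
Back-substitute into (2): P₂ = (123 − 1×389/47) / 8 = 674/47.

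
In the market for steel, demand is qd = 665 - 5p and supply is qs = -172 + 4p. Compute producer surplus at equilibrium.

Producer surplus = 5000

Equilibrium: 665 - 5p = -172 + 4p gives p* = 93, q* = 200.
Supply starts at p = 43 (where qs = 0).
PS = ½(93 − 43)(200) = 5000.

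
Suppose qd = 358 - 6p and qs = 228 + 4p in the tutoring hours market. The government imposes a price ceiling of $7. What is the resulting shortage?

Equilibrium price would be p* = 13, so the ceiling at 7 binds.
At p = 7: qd = 358 − 6(7) = 316, qs = 228 + 4(7) = 256.
Shortage = 316 − 256 = 60.

Shortage = 60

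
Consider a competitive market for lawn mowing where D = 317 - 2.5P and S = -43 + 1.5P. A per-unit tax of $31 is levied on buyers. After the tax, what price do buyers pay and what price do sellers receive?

Buyers pay $101.625, sellers receive $70.625

Pre-tax equilibrium: P* = 90, Q* = 92.
Tax on buyers shifts demand to D = 317 − 2.5(P + 31) = 239.5 - 2.5P.
239.5 - 2.5P = -43 + 1.5P gives seller price Ps = 70.625; buyers pay Pb = 70.625 + 31 = 101.625.
New quantity: Q = 317 − 2.5(101.625) = 62.9375.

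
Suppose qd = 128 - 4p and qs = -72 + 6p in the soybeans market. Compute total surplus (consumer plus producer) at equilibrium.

Total surplus = 480

Equilibrium: 128 - 4p = -72 + 6p gives p* = 20, q* = 48.
Demand choke price: p = 32; supply starts at p = 12.
CS = ½(32 − 20)(48) = 288; PS = ½(20 − 12)(48) = 192.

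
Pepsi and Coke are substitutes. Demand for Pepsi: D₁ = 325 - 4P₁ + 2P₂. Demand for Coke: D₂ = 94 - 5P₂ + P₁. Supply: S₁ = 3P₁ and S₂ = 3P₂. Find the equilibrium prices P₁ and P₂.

P₁ = 1394/27, P₂ = 983/54

Market 1: 325 - 4P₁ + 2P₂ = 3P₁ → 7P₁ - 2P₂ = 325.
Market 2: 8P₂ - P₁ = 94.
Eliminating P₂: 8×(1) + 2×(2) gives 54P₁ = 2788, so P₁ = 1394/27.
Back-substitute into (2): P₂ = (94 + 1×1394/27) / 8 = 983/54.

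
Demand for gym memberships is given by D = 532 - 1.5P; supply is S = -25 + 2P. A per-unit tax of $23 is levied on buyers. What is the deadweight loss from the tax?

Pre-tax equilibrium: P* = 1114/7, Q* = 2053/7.
Tax on buyers shifts demand to D = 532 − 1.5(P + 23) = 497.5 - 1.5P.
497.5 - 1.5P = -25 + 2P gives seller price Ps = 1045/7; buyers pay Pb = 1045/7 + 23 = 1206/7.
New quantity: Q = 532 − 1.5(1206/7) = 1915/7.
DWL = ½ × 23 × (2053/7 − 1915/7) = 1587/7.

Deadweight loss = 1587/7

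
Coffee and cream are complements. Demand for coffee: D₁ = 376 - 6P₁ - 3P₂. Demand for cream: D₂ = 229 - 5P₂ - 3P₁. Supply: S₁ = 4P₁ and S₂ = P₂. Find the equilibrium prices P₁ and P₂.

P₁ = 523/17, P₂ = 1162/51

Market 1: 376 - 6P₁ - 3P₂ = 4P₁ → 10P₁ + 3P₂ = 376.
Market 2: 6P₂ + 3P₁ = 229.
Eliminating P₂: 6×(1) − 3×(2) gives 51P₁ = 1569, so P₁ = 523/17.
Back-substitute into (2): P₂ = (229 − 3×523/17) / 6 = 1162/51.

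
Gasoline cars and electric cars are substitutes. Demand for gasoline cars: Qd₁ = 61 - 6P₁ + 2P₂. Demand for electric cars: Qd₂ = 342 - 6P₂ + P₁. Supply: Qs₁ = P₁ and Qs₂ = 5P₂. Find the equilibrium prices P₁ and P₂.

Market 1: 61 - 6P₁ + 2P₂ = P₁ → 7P₁ - 2P₂ = 61.
Market 2: 11P₂ - P₁ = 342.
Eliminating P₂: 11×(1) + 2×(2) gives 75P₁ = 1355, so P₁ = 271/15.
Back-substitute into (2): P₂ = (342 + 1×271/15) / 11 = 491/15.

P₁ = 271/15, P₂ = 491/15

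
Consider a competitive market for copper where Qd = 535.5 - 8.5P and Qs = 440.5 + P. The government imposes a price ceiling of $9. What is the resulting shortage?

Shortage = 9.5

Equilibrium price would be P* = 10, so the ceiling at 9 binds.
At P = 9: Qd = 535.5 − 8.5(9) = 459, Qs = 440.5 + 1(9) = 449.5.
Shortage = 459 − 449.5 = 9.5.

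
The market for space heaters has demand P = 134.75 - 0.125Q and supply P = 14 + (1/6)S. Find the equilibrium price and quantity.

P* = 83, Q* = 414

Set the two price expressions equal: 134.75 - 0.125Q = 14 + (1/6)Q.
120.75 = (7/24)Q, so Q* = 414.
P* = 134.75 − (0.125)(414) = 83.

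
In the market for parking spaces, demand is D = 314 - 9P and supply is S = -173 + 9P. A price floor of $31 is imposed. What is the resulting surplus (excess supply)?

Equilibrium price would be P* = 487/18, so the floor at 31 binds.
At P = 31: D = 35, S = 106.
Surplus = 106 − 35 = 71.

Surplus = 71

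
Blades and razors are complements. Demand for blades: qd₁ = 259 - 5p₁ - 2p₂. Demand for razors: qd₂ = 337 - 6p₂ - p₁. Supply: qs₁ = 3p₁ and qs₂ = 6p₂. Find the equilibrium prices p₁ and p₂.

Market 1: 259 - 5p₁ - 2p₂ = 3p₁ → 8p₁ + 2p₂ = 259.
Market 2: 12p₂ + p₁ = 337.
Eliminating p₂: 12×(1) − 2×(2) gives 94p₁ = 2434, so p₁ = 1217/47.
Back-substitute into (2): p₂ = (337 − 1×1217/47) / 12 = 2437/94.

p₁ = 1217/47, p₂ = 2437/94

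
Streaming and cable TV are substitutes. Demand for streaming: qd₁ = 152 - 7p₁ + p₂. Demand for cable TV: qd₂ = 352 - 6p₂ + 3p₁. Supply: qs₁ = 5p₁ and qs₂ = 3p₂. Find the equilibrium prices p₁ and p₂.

Market 1: 152 - 7p₁ + p₂ = 5p₁ → 12p₁ - p₂ = 152.
Market 2: 9p₂ - 3p₁ = 352.
Eliminating p₂: 9×(1) + 1×(2) gives 105p₁ = 1720, so p₁ = 344/21.
Back-substitute into (2): p₂ = (352 + 3×344/21) / 9 = 312/7.

p₁ = 344/21, p₂ = 312/7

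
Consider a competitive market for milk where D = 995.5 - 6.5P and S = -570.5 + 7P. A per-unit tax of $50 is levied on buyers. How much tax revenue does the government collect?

Tax revenue = 98525/27

Pre-tax equilibrium: P* = 116, Q* = 241.5.
Tax on buyers shifts demand to D = 995.5 − 6.5(P + 50) = 670.5 - 6.5P.
670.5 - 6.5P = -570.5 + 7P gives seller price Ps = 2482/27; buyers pay Pb = 2482/27 + 50 = 3832/27.
New quantity: Q = 995.5 − 6.5(3832/27) = 3941/54.
Revenue = 50 × 3941/54 = 98525/27.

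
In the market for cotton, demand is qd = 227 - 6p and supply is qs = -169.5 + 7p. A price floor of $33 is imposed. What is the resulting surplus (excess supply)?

Equilibrium price would be p* = 30.5, so the floor at 33 binds.
At p = 33: qd = 29, qs = 61.5.
Surplus = 61.5 − 29 = 32.5.

Surplus = 32.5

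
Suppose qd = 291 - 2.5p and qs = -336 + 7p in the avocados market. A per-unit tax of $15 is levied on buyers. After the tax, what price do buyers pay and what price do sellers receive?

Buyers pay 1464/19, sellers receive 1179/19

Pre-tax equilibrium: p* = 66, q* = 126.
Tax on buyers shifts demand to qd = 291 − 2.5(p + 15) = 253.5 - 2.5p.
253.5 - 2.5p = -336 + 7p gives seller price ps = 1179/19; buyers pay pb = 1179/19 + 15 = 1464/19.
New quantity: q = 291 − 2.5(1464/19) = 1869/19.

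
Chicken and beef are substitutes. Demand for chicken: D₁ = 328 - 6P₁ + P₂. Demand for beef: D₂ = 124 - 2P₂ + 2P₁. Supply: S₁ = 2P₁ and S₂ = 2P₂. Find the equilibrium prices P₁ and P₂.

Market 1: 328 - 6P₁ + P₂ = 2P₁ → 8P₁ - P₂ = 328.
Market 2: 4P₂ - 2P₁ = 124.
Eliminating P₂: 4×(1) + 1×(2) gives 30P₁ = 1436, so P₁ = 718/15.
Back-substitute into (2): P₂ = (124 + 2×718/15) / 4 = 824/15.

P₁ = 718/15, P₂ = 824/15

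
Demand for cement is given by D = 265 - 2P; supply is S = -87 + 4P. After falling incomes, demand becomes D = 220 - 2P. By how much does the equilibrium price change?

Original equilibrium: P* = 176/3, Q* = 443/3.
New equilibrium: 220 - 2P = -87 + 4P, so 307 = 6P and P' = 307/6; Q' = 220 − 2(307/6) = 353/3.
Change in price: 307/6 − 176/3 = -7.5.

ΔP = -7.5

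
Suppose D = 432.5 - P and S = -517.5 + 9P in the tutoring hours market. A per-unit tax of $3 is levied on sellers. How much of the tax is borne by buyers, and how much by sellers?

Pre-tax equilibrium: P* = 95, Q* = 337.5.
Tax on sellers shifts supply to S = -517.5 + 9(P − 3) = -544.5 + 9P.
432.5 - P = -544.5 + 9P gives buyer price Pb = 97.7; sellers receive Ps = 97.7 − 3 = 94.7.
New quantity: Q = 432.5 − 1(97.7) = 334.8.
Buyer burden = 97.7 − 95 = 2.7; seller burden = 95 − 94.7 = 0.3.

Buyers bear $2.7, sellers bear $0.3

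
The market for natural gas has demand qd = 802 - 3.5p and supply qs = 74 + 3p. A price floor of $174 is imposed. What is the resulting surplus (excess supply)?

Surplus = 403

Equilibrium price would be p* = 112, so the floor at 174 binds.
At p = 174: qd = 193, qs = 596.
Surplus = 596 − 193 = 403.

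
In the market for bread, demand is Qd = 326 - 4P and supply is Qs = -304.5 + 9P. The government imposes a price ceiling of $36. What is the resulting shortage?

Shortage = 162.5

Equilibrium price would be P* = 48.5, so the ceiling at 36 binds.
At P = 36: Qd = 326 − 4(36) = 182, Qs = -304.5 + 9(36) = 19.5.
Shortage = 182 − 19.5 = 162.5.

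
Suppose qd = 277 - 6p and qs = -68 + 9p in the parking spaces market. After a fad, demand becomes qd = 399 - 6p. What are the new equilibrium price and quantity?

Original equilibrium: p* = 23, q* = 139.
New equilibrium: 399 - 6p = -68 + 9p, so 467 = 15p and p' = 467/15; q' = 399 − 6(467/15) = 212.2.

p' = 467/15, q' = 212.2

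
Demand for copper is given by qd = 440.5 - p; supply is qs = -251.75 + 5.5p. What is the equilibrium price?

Set qd = qs: 440.5 - p = -251.75 + 5.5p.
692.25 = 6.5p, so p* = 106.5.
q* = 440.5 − 1(106.5) = 334.

p* = 106.5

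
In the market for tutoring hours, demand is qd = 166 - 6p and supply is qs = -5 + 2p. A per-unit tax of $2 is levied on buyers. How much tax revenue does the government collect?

Pre-tax equilibrium: p* = 21.375, q* = 37.75.
Tax on buyers shifts demand to qd = 166 − 6(p + 2) = 154 - 6p.
154 - 6p = -5 + 2p gives seller price ps = 19.875; buyers pay pb = 19.875 + 2 = 21.875.
New quantity: q = 166 − 6(21.875) = 34.75.
Revenue = 2 × 34.75 = 69.5.

Tax revenue = 69.5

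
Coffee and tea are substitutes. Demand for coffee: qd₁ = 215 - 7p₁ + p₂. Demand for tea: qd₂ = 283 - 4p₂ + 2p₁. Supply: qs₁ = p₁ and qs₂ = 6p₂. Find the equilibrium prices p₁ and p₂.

Market 1: 215 - 7p₁ + p₂ = p₁ → 8p₁ - p₂ = 215.
Market 2: 10p₂ - 2p₁ = 283.
Eliminating p₂: 10×(1) + 1×(2) gives 78p₁ = 2433, so p₁ = 811/26.
Back-substitute into (2): p₂ = (283 + 2×811/26) / 10 = 449/13.

p₁ = 811/26, p₂ = 449/13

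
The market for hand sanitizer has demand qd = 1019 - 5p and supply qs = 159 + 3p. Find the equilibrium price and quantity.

Set qd = qs: 1019 - 5p = 159 + 3p.
860 = 8p, so p* = 107.5.
q* = 1019 − 5(107.5) = 481.5.

p* = 107.5, q* = 481.5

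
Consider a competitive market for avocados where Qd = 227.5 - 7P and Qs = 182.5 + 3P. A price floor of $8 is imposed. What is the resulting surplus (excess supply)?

Equilibrium price would be P* = 4.5, so the floor at 8 binds.
At P = 8: Qd = 171.5, Qs = 206.5.
Surplus = 206.5 − 171.5 = 35.

Surplus = 35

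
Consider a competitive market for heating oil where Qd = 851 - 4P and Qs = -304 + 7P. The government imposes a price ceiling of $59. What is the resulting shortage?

Equilibrium price would be P* = 105, so the ceiling at 59 binds.
At P = 59: Qd = 851 − 4(59) = 615, Qs = -304 + 7(59) = 109.
Shortage = 615 − 109 = 506.

Shortage = 506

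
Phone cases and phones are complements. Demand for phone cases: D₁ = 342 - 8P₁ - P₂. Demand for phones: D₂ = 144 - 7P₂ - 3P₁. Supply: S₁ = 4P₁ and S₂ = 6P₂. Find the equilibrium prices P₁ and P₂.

Market 1: 342 - 8P₁ - P₂ = 4P₁ → 12P₁ + P₂ = 342.
Market 2: 13P₂ + 3P₁ = 144.
Eliminating P₂: 13×(1) − 1×(2) gives 153P₁ = 4302, so P₁ = 478/17.
Back-substitute into (2): P₂ = (144 − 3×478/17) / 13 = 78/17.

P₁ = 478/17, P₂ = 78/17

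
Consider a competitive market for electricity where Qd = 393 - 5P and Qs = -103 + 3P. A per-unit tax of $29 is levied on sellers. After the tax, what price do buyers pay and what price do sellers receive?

Buyers pay $72.875, sellers receive $43.875

Pre-tax equilibrium: P* = 62, Q* = 83.
Tax on sellers shifts supply to Qs = -103 + 3(P − 29) = -190 + 3P.
393 - 5P = -190 + 3P gives buyer price Pb = 72.875; sellers receive Ps = 72.875 − 29 = 43.875.
New quantity: Q = 393 − 5(72.875) = 28.625.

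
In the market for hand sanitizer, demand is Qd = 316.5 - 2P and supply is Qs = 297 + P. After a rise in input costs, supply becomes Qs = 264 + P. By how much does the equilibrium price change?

ΔP = 11

Original equilibrium: P* = 6.5, Q* = 303.5.
New equilibrium: 316.5 - 2P = 264 + P, so 52.5 = 3P and P' = 17.5; Q' = 316.5 − 2(17.5) = 281.5.
Change in price: 17.5 − 6.5 = 11.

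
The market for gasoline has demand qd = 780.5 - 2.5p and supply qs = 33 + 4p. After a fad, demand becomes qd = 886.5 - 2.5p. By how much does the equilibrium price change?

Δp = 212/13

Original equilibrium: p* = 115, q* = 493.
New equilibrium: 886.5 - 2.5p = 33 + 4p, so 853.5 = 6.5p and p' = 1707/13; q' = 886.5 − 2.5(1707/13) = 7257/13.
Change in price: 1707/13 − 115 = 212/13.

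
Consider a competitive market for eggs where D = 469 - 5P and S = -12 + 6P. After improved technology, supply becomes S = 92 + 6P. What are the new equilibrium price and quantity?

Original equilibrium: P* = 481/11, Q* = 2754/11.
New equilibrium: 469 - 5P = 92 + 6P, so 377 = 11P and P' = 377/11; Q' = 469 − 5(377/11) = 3274/11.

P' = 377/11, Q' = 3274/11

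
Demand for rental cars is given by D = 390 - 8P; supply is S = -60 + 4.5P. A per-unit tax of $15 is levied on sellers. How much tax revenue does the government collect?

Pre-tax equilibrium: P* = 36, Q* = 102.
Tax on sellers shifts supply to S = -60 + 4.5(P − 15) = -127.5 + 4.5P.
390 - 8P = -127.5 + 4.5P gives buyer price Pb = 41.4; sellers receive Ps = 41.4 − 15 = 26.4.
New quantity: Q = 390 − 8(41.4) = 58.8.
Revenue = 15 × 58.8 = 882.

Tax revenue = 882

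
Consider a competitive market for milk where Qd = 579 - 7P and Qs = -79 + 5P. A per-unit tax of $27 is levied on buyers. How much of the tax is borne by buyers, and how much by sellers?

Buyers bear $11.25, sellers bear $15.75

Pre-tax equilibrium: P* = 329/6, Q* = 1171/6.
Tax on buyers shifts demand to Qd = 579 − 7(P + 27) = 390 - 7P.
390 - 7P = -79 + 5P gives seller price Ps = 469/12; buyers pay Pb = 469/12 + 27 = 793/12.
New quantity: Q = 579 − 7(793/12) = 1397/12.
Buyer burden = 793/12 − 329/6 = 11.25; seller burden = 329/6 − 469/12 = 15.75.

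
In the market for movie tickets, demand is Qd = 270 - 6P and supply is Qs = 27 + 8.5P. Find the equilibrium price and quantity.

P* = 486/29, Q* = 4914/29

Set Qd = Qs: 270 - 6P = 27 + 8.5P.
243 = 14.5P, so P* = 486/29.
Q* = 270 − 6(486/29) = 4914/29.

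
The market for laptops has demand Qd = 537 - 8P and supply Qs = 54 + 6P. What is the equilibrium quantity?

Q* = 261

Set Qd = Qs: 537 - 8P = 54 + 6P.
483 = 14P, so P* = 34.5.
Q* = 537 − 8(34.5) = 261.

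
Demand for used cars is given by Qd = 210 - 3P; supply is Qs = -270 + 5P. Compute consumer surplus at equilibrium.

Equilibrium: 210 - 3P = -270 + 5P gives P* = 60, Q* = 30.
Demand choke price (Qd = 0): P = 70.
CS = ½(70 − 60)(30) = 150.

Consumer surplus = 150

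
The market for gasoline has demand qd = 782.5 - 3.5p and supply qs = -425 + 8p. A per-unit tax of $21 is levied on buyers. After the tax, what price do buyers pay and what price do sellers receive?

Buyers pay 2751/23, sellers receive 2268/23

Pre-tax equilibrium: p* = 105, q* = 415.
Tax on buyers shifts demand to qd = 782.5 − 3.5(p + 21) = 709 - 3.5p.
709 - 3.5p = -425 + 8p gives seller price ps = 2268/23; buyers pay pb = 2268/23 + 21 = 2751/23.
New quantity: q = 782.5 − 3.5(2751/23) = 8369/23.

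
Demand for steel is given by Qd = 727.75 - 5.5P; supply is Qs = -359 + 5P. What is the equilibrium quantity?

Set Qd = Qs: 727.75 - 5.5P = -359 + 5P.
1086.75 = 10.5P, so P* = 103.5.
Q* = 727.75 − 5.5(103.5) = 158.5.

Q* = 158.5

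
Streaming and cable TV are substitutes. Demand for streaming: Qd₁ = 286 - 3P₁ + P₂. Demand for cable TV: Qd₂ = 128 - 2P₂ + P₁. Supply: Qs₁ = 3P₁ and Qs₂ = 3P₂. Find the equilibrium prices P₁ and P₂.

P₁ = 1558/29, P₂ = 1054/29

Market 1: 286 - 3P₁ + P₂ = 3P₁ → 6P₁ - P₂ = 286.
Market 2: 5P₂ - P₁ = 128.
Eliminating P₂: 5×(1) + 1×(2) gives 29P₁ = 1558, so P₁ = 1558/29.
Back-substitute into (2): P₂ = (128 + 1×1558/29) / 5 = 1054/29.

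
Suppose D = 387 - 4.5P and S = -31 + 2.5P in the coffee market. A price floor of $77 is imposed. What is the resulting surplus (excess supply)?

Equilibrium price would be P* = 418/7, so the floor at 77 binds.
At P = 77: D = 40.5, S = 161.5.
Surplus = 161.5 − 40.5 = 121.

Surplus = 121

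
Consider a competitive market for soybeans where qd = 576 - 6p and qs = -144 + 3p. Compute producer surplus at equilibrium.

Equilibrium: 576 - 6p = -144 + 3p gives p* = 80, q* = 96.
Supply starts at p = 48 (where qs = 0).
PS = ½(80 − 48)(96) = 1536.

Producer surplus = 1536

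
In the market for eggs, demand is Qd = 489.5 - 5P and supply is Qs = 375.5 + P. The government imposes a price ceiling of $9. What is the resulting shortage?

Equilibrium price would be P* = 19, so the ceiling at 9 binds.
At P = 9: Qd = 489.5 − 5(9) = 444.5, Qs = 375.5 + 1(9) = 384.5.
Shortage = 444.5 − 384.5 = 60.

Shortage = 60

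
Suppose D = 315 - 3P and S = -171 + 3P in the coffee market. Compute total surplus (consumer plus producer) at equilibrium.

Equilibrium: 315 - 3P = -171 + 3P gives P* = 81, Q* = 72.
Demand choke price: P = 105; supply starts at P = 57.
CS = ½(105 − 81)(72) = 864; PS = ½(81 − 57)(72) = 864.

Total surplus = 1728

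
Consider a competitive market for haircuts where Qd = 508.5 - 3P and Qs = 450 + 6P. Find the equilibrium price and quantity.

P* = 6.5, Q* = 489

Set Qd = Qs: 508.5 - 3P = 450 + 6P.
58.5 = 9P, so P* = 6.5.
Q* = 508.5 − 3(6.5) = 489.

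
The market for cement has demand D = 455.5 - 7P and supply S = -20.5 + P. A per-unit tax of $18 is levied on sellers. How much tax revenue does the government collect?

Pre-tax equilibrium: P* = 59.5, Q* = 39.
Tax on sellers shifts supply to S = -20.5 + 1(P − 18) = -38.5 + P.
455.5 - 7P = -38.5 + P gives buyer price Pb = 61.75; sellers receive Ps = 61.75 − 18 = 43.75.
New quantity: Q = 455.5 − 7(61.75) = 23.25.
Revenue = 18 × 23.25 = 418.5.

Tax revenue = 418.5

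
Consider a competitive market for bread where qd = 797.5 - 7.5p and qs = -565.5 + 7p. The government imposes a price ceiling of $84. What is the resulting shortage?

Shortage = 145

Equilibrium price would be p* = 94, so the ceiling at 84 binds.
At p = 84: qd = 797.5 − 7.5(84) = 167.5, qs = -565.5 + 7(84) = 22.5.
Shortage = 167.5 − 22.5 = 145.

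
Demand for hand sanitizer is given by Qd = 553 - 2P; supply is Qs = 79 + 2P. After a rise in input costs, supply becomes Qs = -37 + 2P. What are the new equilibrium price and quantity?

P' = 147.5, Q' = 258

Original equilibrium: P* = 118.5, Q* = 316.
New equilibrium: 553 - 2P = -37 + 2P, so 590 = 4P and P' = 147.5; Q' = 553 − 2(147.5) = 258.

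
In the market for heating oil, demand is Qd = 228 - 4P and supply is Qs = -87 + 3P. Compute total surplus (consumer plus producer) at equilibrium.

Total surplus = 672

Equilibrium: 228 - 4P = -87 + 3P gives P* = 45, Q* = 48.
Demand choke price: P = 57; supply starts at P = 29.
CS = ½(57 − 45)(48) = 288; PS = ½(45 − 29)(48) = 384.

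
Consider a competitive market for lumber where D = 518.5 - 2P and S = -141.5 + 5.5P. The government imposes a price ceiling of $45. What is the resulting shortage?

Equilibrium price would be P* = 88, so the ceiling at 45 binds.
At P = 45: D = 518.5 − 2(45) = 428.5, S = -141.5 + 5.5(45) = 106.
Shortage = 428.5 − 106 = 322.5.

Shortage = 322.5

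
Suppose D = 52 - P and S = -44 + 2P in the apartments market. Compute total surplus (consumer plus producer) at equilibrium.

Equilibrium: 52 - P = -44 + 2P gives P* = 32, Q* = 20.
Demand choke price: P = 52; supply starts at P = 22.
CS = ½(52 − 32)(20) = 200; PS = ½(32 − 22)(20) = 100.

Total surplus = 300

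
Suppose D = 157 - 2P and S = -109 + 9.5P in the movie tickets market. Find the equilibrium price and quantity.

P* = 532/23, Q* = 2547/23

Set D = S: 157 - 2P = -109 + 9.5P.
266 = 11.5P, so P* = 532/23.
Q* = 157 − 2(532/23) = 2547/23.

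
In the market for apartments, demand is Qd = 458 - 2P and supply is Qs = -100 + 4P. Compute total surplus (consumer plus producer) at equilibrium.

Equilibrium: 458 - 2P = -100 + 4P gives P* = 93, Q* = 272.
Demand choke price: P = 229; supply starts at P = 25.
CS = ½(229 − 93)(272) = 18496; PS = ½(93 − 25)(272) = 9248.

Total surplus = 27744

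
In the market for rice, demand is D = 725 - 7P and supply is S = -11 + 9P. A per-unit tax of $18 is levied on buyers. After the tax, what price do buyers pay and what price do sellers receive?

Buyers pay $56.125, sellers receive $38.125

Pre-tax equilibrium: P* = 46, Q* = 403.
Tax on buyers shifts demand to D = 725 − 7(P + 18) = 599 - 7P.
599 - 7P = -11 + 9P gives seller price Ps = 38.125; buyers pay Pb = 38.125 + 18 = 56.125.
New quantity: Q = 725 − 7(56.125) = 332.125.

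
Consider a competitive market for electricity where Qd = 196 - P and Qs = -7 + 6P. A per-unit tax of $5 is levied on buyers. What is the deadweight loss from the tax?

Pre-tax equilibrium: P* = 29, Q* = 167.
Tax on buyers shifts demand to Qd = 196 − 1(P + 5) = 191 - P.
191 - P = -7 + 6P gives seller price Ps = 198/7; buyers pay Pb = 198/7 + 5 = 233/7.
New quantity: Q = 196 − 1(233/7) = 1139/7.
DWL = ½ × 5 × (167 − 1139/7) = 75/7.

Deadweight loss = 75/7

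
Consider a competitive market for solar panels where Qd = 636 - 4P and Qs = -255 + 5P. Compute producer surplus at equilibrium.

Producer surplus = 5760

Equilibrium: 636 - 4P = -255 + 5P gives P* = 99, Q* = 240.
Supply starts at P = 51 (where Qs = 0).
PS = ½(99 − 51)(240) = 5760.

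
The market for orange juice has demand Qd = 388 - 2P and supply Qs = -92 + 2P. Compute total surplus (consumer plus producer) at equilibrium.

Total surplus = 10952

Equilibrium: 388 - 2P = -92 + 2P gives P* = 120, Q* = 148.
Demand choke price: P = 194; supply starts at P = 46.
CS = ½(194 − 120)(148) = 5476; PS = ½(120 − 46)(148) = 5476.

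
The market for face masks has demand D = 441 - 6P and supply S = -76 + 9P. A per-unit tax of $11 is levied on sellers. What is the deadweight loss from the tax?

Pre-tax equilibrium: P* = 517/15, Q* = 234.2.
Tax on sellers shifts supply to S = -76 + 9(P − 11) = -175 + 9P.
441 - 6P = -175 + 9P gives buyer price Pb = 616/15; sellers receive Ps = 616/15 − 11 = 451/15.
New quantity: Q = 441 − 6(616/15) = 194.6.
DWL = ½ × 11 × (234.2 − 194.6) = 217.8.

Deadweight loss = 217.8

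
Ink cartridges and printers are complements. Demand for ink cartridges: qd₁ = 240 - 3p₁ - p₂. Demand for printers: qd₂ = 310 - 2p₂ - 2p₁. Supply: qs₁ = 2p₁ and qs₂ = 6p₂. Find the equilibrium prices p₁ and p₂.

Market 1: 240 - 3p₁ - p₂ = 2p₁ → 5p₁ + p₂ = 240.
Market 2: 8p₂ + 2p₁ = 310.
Eliminating p₂: 8×(1) − 1×(2) gives 38p₁ = 1610, so p₁ = 805/19.
Back-substitute into (2): p₂ = (310 − 2×805/19) / 8 = 535/19.

p₁ = 805/19, p₂ = 535/19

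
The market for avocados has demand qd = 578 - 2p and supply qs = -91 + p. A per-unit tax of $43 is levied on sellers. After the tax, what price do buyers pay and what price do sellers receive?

Pre-tax equilibrium: p* = 223, q* = 132.
Tax on sellers shifts supply to qs = -91 + 1(p − 43) = -134 + p.
578 - 2p = -134 + p gives buyer price pb = 712/3; sellers receive ps = 712/3 − 43 = 583/3.
New quantity: q = 578 − 2(712/3) = 310/3.

Buyers pay 712/3, sellers receive 583/3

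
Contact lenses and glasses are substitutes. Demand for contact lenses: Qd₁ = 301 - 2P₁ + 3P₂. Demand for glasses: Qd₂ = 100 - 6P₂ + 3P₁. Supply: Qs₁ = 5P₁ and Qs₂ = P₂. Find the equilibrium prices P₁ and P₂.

Market 1: 301 - 2P₁ + 3P₂ = 5P₁ → 7P₁ - 3P₂ = 301.
Market 2: 7P₂ - 3P₁ = 100.
Eliminating P₂: 7×(1) + 3×(2) gives 40P₁ = 2407, so P₁ = 60.175.
Back-substitute into (2): P₂ = (100 + 3×60.175) / 7 = 40.075.

P₁ = 60.175, P₂ = 40.075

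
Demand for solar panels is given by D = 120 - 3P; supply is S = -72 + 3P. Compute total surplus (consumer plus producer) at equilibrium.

Total surplus = 192

Equilibrium: 120 - 3P = -72 + 3P gives P* = 32, Q* = 24.
Demand choke price: P = 40; supply starts at P = 24.
CS = ½(40 − 32)(24) = 96; PS = ½(32 − 24)(24) = 96.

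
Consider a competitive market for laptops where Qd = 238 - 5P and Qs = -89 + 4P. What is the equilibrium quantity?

Set Qd = Qs: 238 - 5P = -89 + 4P.
327 = 9P, so P* = 109/3.
Q* = 238 − 5(109/3) = 169/3.

Q* = 169/3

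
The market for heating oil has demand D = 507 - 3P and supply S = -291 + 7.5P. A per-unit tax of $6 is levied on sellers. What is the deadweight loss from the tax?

Deadweight loss = 270/7

Pre-tax equilibrium: P* = 76, Q* = 279.
Tax on sellers shifts supply to S = -291 + 7.5(P − 6) = -336 + 7.5P.
507 - 3P = -336 + 7.5P gives buyer price Pb = 562/7; sellers receive Ps = 562/7 − 6 = 520/7.
New quantity: Q = 507 − 3(562/7) = 1863/7.
DWL = ½ × 6 × (279 − 1863/7) = 270/7.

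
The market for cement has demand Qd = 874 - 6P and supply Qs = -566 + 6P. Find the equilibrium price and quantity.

Set Qd = Qs: 874 - 6P = -566 + 6P.
1440 = 12P, so P* = 120.
Q* = 874 − 6(120) = 154.

P* = 120, Q* = 154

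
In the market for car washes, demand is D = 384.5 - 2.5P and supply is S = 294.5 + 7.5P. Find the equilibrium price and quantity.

Set D = S: 384.5 - 2.5P = 294.5 + 7.5P.
90 = 10P, so P* = 9.
Q* = 384.5 − 2.5(9) = 362.

P* = 9, Q* = 362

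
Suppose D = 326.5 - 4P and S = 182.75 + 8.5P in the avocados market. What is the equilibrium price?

Set D = S: 326.5 - 4P = 182.75 + 8.5P.
143.75 = 12.5P, so P* = 11.5.
Q* = 326.5 − 4(11.5) = 280.5.

P* = 11.5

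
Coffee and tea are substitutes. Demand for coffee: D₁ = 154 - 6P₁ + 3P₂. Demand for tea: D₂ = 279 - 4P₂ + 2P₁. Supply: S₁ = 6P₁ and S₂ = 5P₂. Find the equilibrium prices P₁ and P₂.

Market 1: 154 - 6P₁ + 3P₂ = 6P₁ → 12P₁ - 3P₂ = 154.
Market 2: 9P₂ - 2P₁ = 279.
Eliminating P₂: 9×(1) + 3×(2) gives 102P₁ = 2223, so P₁ = 741/34.
Back-substitute into (2): P₂ = (279 + 2×741/34) / 9 = 1828/51.

P₁ = 741/34, P₂ = 1828/51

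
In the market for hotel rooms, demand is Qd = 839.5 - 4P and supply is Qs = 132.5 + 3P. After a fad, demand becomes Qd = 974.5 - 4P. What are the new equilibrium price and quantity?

Original equilibrium: P* = 101, Q* = 435.5.
New equilibrium: 974.5 - 4P = 132.5 + 3P, so 842 = 7P and P' = 842/7; Q' = 974.5 − 4(842/7) = 6907/14.

P' = 842/7, Q' = 6907/14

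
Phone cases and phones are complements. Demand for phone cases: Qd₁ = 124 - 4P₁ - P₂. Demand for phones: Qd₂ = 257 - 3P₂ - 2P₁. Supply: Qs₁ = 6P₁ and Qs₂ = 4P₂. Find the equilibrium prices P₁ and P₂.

P₁ = 611/68, P₂ = 1161/34

Market 1: 124 - 4P₁ - P₂ = 6P₁ → 10P₁ + P₂ = 124.
Market 2: 7P₂ + 2P₁ = 257.
Eliminating P₂: 7×(1) − 1×(2) gives 68P₁ = 611, so P₁ = 611/68.
Back-substitute into (2): P₂ = (257 − 2×611/68) / 7 = 1161/34.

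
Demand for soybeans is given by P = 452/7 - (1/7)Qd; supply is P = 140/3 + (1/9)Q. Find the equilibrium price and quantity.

P* = 54.5, Q* = 70.5

Set the two price expressions equal: 452/7 - (1/7)Q = 140/3 + (1/9)Q.
376/21 = (16/63)Q, so Q* = 70.5.
P* = 452/7 − (1/7)(70.5) = 54.5.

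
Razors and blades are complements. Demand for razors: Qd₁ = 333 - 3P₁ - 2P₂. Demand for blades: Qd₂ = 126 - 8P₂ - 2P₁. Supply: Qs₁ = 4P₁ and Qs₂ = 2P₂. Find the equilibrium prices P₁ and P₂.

P₁ = 513/11, P₂ = 36/11

Market 1: 333 - 3P₁ - 2P₂ = 4P₁ → 7P₁ + 2P₂ = 333.
Market 2: 10P₂ + 2P₁ = 126.
Eliminating P₂: 10×(1) − 2×(2) gives 66P₁ = 3078, so P₁ = 513/11.
Back-substitute into (2): P₂ = (126 − 2×513/11) / 10 = 36/11.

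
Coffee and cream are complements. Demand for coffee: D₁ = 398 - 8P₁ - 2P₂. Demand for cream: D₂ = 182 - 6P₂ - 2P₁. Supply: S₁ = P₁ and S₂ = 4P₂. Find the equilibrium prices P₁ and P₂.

Market 1: 398 - 8P₁ - 2P₂ = P₁ → 9P₁ + 2P₂ = 398.
Market 2: 10P₂ + 2P₁ = 182.
Eliminating P₂: 10×(1) − 2×(2) gives 86P₁ = 3616, so P₁ = 1808/43.
Back-substitute into (2): P₂ = (182 − 2×1808/43) / 10 = 421/43.

P₁ = 1808/43, P₂ = 421/43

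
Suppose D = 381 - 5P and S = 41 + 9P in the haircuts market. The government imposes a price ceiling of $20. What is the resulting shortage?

Equilibrium price would be P* = 170/7, so the ceiling at 20 binds.
At P = 20: D = 381 − 5(20) = 281, S = 41 + 9(20) = 221.
Shortage = 281 − 221 = 60.

Shortage = 60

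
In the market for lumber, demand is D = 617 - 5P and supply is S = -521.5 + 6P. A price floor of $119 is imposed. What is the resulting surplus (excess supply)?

Surplus = 170.5

Equilibrium price would be P* = 103.5, so the floor at 119 binds.
At P = 119: D = 22, S = 192.5.
Surplus = 192.5 − 22 = 170.5.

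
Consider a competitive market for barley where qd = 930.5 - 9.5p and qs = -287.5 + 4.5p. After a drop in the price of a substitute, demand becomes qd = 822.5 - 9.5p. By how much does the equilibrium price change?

Δp = -54/7

Original equilibrium: p* = 87, q* = 104.
New equilibrium: 822.5 - 9.5p = -287.5 + 4.5p, so 1110 = 14p and p' = 555/7; q' = 822.5 − 9.5(555/7) = 485/7.
Change in price: 555/7 − 87 = -54/7.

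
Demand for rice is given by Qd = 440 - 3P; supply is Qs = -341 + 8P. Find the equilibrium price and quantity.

P* = 71, Q* = 227

Set Qd = Qs: 440 - 3P = -341 + 8P.
781 = 11P, so P* = 71.
Q* = 440 − 3(71) = 227.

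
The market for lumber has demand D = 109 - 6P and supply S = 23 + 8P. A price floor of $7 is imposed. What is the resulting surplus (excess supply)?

Equilibrium price would be P* = 43/7, so the floor at 7 binds.
At P = 7: D = 67, S = 79.
Surplus = 79 − 67 = 12.

Surplus = 12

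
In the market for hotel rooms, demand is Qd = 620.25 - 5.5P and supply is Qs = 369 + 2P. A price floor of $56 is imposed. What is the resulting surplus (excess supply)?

Equilibrium price would be P* = 33.5, so the floor at 56 binds.
At P = 56: Qd = 312.25, Qs = 481.
Surplus = 481 − 312.25 = 168.75.

Surplus = 168.75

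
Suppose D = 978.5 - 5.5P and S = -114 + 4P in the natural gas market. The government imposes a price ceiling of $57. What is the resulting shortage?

Shortage = 551

Equilibrium price would be P* = 115, so the ceiling at 57 binds.
At P = 57: D = 978.5 − 5.5(57) = 665, S = -114 + 4(57) = 114.
Shortage = 665 − 114 = 551.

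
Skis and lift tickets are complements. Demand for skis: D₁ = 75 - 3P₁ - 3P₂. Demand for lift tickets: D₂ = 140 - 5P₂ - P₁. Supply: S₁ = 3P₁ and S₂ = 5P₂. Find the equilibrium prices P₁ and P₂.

Market 1: 75 - 3P₁ - 3P₂ = 3P₁ → 6P₁ + 3P₂ = 75.
Market 2: 10P₂ + P₁ = 140.
Eliminating P₂: 10×(1) − 3×(2) gives 57P₁ = 330, so P₁ = 110/19.
Back-substitute into (2): P₂ = (140 − 1×110/19) / 10 = 255/19.

P₁ = 110/19, P₂ = 255/19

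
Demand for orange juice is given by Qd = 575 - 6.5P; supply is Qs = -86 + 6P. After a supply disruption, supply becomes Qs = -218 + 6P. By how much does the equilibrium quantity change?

ΔQ = -68.64

Original equilibrium: P* = 52.88, Q* = 231.28.
New equilibrium: 575 - 6.5P = -218 + 6P, so 793 = 12.5P and P' = 63.44; Q' = 575 − 6.5(63.44) = 162.64.
Change in quantity: 162.64 − 231.28 = -68.64.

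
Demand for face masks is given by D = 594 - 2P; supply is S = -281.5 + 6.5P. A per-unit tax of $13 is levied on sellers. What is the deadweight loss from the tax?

Pre-tax equilibrium: P* = 103, Q* = 388.
Tax on sellers shifts supply to S = -281.5 + 6.5(P − 13) = -366 + 6.5P.
594 - 2P = -366 + 6.5P gives buyer price Pb = 1920/17; sellers receive Ps = 1920/17 − 13 = 1699/17.
New quantity: Q = 594 − 2(1920/17) = 6258/17.
DWL = ½ × 13 × (388 − 6258/17) = 2197/17.

Deadweight loss = 2197/17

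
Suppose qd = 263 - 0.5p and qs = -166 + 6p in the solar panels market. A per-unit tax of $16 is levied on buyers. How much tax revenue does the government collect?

Tax revenue = 46304/13

Pre-tax equilibrium: p* = 66, q* = 230.
Tax on buyers shifts demand to qd = 263 − 0.5(p + 16) = 255 - 0.5p.
255 - 0.5p = -166 + 6p gives seller price ps = 842/13; buyers pay pb = 842/13 + 16 = 1050/13.
New quantity: q = 263 − 0.5(1050/13) = 2894/13.
Revenue = 16 × 2894/13 = 46304/13.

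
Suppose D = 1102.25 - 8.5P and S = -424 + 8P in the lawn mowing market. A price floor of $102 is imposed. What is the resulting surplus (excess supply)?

Equilibrium price would be P* = 92.5, so the floor at 102 binds.
At P = 102: D = 235.25, S = 392.
Surplus = 392 − 235.25 = 156.75.

Surplus = 156.75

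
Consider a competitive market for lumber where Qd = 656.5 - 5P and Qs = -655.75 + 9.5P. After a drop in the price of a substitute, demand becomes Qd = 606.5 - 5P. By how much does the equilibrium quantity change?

Original equilibrium: P* = 90.5, Q* = 204.
New equilibrium: 606.5 - 5P = -655.75 + 9.5P, so 1262.25 = 14.5P and P' = 5049/58; Q' = 606.5 − 5(5049/58) = 4966/29.
Change in quantity: 4966/29 − 204 = -950/29.

ΔQ = -950/29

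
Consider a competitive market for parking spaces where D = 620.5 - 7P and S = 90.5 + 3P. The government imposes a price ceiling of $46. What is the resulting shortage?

Shortage = 70

Equilibrium price would be P* = 53, so the ceiling at 46 binds.
At P = 46: D = 620.5 − 7(46) = 298.5, S = 90.5 + 3(46) = 228.5.
Shortage = 298.5 − 228.5 = 70.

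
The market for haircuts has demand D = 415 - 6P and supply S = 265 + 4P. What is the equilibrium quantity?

Set D = S: 415 - 6P = 265 + 4P.
150 = 10P, so P* = 15.
Q* = 415 − 6(15) = 325.

Q* = 325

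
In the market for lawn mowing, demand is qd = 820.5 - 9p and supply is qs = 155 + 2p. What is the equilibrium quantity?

Set qd = qs: 820.5 - 9p = 155 + 2p.
665.5 = 11p, so p* = 60.5.
q* = 820.5 − 9(60.5) = 276.

q* = 276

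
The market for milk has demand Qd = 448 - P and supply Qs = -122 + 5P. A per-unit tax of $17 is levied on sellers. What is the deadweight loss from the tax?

Pre-tax equilibrium: P* = 95, Q* = 353.
Tax on sellers shifts supply to Qs = -122 + 5(P − 17) = -207 + 5P.
448 - P = -207 + 5P gives buyer price Pb = 655/6; sellers receive Ps = 655/6 − 17 = 553/6.
New quantity: Q = 448 − 1(655/6) = 2033/6.
DWL = ½ × 17 × (353 − 2033/6) = 1445/12.

Deadweight loss = 1445/12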